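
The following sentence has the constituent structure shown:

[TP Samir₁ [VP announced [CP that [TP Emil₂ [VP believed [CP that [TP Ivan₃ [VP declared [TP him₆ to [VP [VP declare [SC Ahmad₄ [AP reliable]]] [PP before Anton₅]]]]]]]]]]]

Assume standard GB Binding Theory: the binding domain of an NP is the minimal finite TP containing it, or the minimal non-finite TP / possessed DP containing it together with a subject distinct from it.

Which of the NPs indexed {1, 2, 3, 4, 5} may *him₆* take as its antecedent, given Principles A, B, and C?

*him* is a pronoun, so Principle B applies: it must be free in its binding domain.
Binding domain of *him₆*: the embedded TP, whose subject is Ivan₃.
*Samir₁* c-commands the pronoun but from outside its binding domain, and is not c-commanded by it → coindexation permitted.
*Emil₂* c-commands the pronoun but from outside its binding domain, and is not c-commanded by it → coindexation permitted.
*Ivan₃* c-commands the pronoun within its binding domain → coindexation would violate Principle B.
*Ahmad₄*: the pronoun c-commands this R-expression → coindexation would violate Principle C on *Ahmad₄*.
*Anton₅*: the pronoun c-commands this R-expression → coindexation would violate Principle C on *Anton₅*.

{1, 2}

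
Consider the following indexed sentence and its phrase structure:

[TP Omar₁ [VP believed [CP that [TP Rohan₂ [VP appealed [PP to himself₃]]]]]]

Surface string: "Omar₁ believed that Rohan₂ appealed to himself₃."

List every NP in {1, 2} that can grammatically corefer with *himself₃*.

*himself* is an anaphor, so Principle A applies: it must be bound in its binding domain.
Binding domain of *himself₃*: the embedded TP, whose subject is Rohan₂.
*Omar₁* c-commands the anaphor but is outside its binding domain → cannot satisfy Principle A.
*Rohan₂* c-commands the anaphor within its binding domain → licit binder.

{2}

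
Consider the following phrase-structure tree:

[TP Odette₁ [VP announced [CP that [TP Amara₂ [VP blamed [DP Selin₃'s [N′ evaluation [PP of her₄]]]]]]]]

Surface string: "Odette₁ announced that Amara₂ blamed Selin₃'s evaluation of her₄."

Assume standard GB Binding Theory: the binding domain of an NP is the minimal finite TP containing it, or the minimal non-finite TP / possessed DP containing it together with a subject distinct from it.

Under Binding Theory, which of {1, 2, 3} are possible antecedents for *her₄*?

*her* is a pronoun, so Principle B applies: it must be free in its binding domain.
Binding domain of *her₄*: the possessed DP, whose subject is Selin₃.
*Odette₁* c-commands the pronoun but from outside its binding domain, and is not c-commanded by it → coindexation permitted.
*Amara₂* c-commands the pronoun but from outside its binding domain, and is not c-commanded by it → coindexation permitted.
*Selin₃* c-commands the pronoun within its binding domain → coindexation would violate Principle B.

{1, 2}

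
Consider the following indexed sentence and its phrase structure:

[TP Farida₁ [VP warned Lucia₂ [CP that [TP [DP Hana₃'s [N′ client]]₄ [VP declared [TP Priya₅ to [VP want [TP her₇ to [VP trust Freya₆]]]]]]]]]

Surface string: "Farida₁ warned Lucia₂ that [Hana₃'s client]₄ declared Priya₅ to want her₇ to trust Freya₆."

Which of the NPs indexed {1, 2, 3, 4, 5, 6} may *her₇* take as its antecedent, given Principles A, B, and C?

{1, 2, 3, 4}

*her* is a pronoun, so Principle B applies: it must be free in its binding domain.
Binding domain of *her₇*: the embedded TP, whose subject is Priya₅.
*Farida₁* c-commands the pronoun but from outside its binding domain, and is not c-commanded by it → coindexation permitted.
*Lucia₂* c-commands the pronoun but from outside its binding domain, and is not c-commanded by it → coindexation permitted.
*Hana₃* and the pronoun do not c-command one another → neither Principle B nor Principle C is at stake; coindexation permitted.
*[Hana₃'s client]₄* c-commands the pronoun but from outside its binding domain, and is not c-commanded by it → coindexation permitted.
*Priya₅* c-commands the pronoun within its binding domain → coindexation would violate Principle B.
*Freya₆*: the pronoun c-commands this R-expression → coindexation would violate Principle C on *Freya₆*.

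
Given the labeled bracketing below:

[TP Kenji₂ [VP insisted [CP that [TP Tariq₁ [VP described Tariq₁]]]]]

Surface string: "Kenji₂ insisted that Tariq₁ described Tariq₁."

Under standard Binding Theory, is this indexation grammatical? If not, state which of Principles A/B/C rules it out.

Principle C

The two coindexed NPs are *Tariq₁* (the lower occurrence) and *Tariq₁* (the higher occurrence).
*Tariq₁* (the lower occurrence) is an R-expression. Principle C requires it to be free everywhere.
*Tariq₁* (the higher occurrence) c-commands it and carries the same index.
The R-expression is bound → Principle C violation.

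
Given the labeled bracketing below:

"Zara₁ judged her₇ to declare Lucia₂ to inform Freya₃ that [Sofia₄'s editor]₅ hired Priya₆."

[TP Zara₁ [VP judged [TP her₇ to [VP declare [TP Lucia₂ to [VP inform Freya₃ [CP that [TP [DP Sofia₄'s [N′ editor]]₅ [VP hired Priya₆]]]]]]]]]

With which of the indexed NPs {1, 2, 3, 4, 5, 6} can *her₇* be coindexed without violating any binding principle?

*her* is a pronoun, so Principle B applies: it must be free in its binding domain.
Binding domain of *her₇*: the matrix TP, whose subject is Zara₁.
*Zara₁* c-commands the pronoun within its binding domain → coindexation would violate Principle B.
*Lucia₂*: the pronoun c-commands this R-expression → coindexation would violate Principle C on *Lucia₂*.
*Freya₃*: the pronoun c-commands this R-expression → coindexation would violate Principle C on *Freya₃*.
*Sofia₄*: the pronoun c-commands this R-expression → coindexation would violate Principle C on *Sofia₄*.
*[Sofia₄'s editor]₅*: the pronoun c-commands this R-expression → coindexation would violate Principle C on *[Sofia₄'s editor]₅*.
*Priya₆*: the pronoun c-commands this R-expression → coindexation would violate Principle C on *Priya₆*.

none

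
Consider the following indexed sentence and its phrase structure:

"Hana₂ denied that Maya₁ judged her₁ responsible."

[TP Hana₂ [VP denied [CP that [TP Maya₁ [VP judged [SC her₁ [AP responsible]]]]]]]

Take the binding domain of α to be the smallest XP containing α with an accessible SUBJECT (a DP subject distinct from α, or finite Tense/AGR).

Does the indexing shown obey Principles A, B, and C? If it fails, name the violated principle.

The two coindexed NPs are *Maya₁* and *her₁*.
*her₁* is a pronoun. Its binding domain is the embedded TP, whose subject is Maya₁.
*Maya₁* c-commands it within that domain and carries the same index.
The pronoun is locally bound → Principle B violation.

Principle B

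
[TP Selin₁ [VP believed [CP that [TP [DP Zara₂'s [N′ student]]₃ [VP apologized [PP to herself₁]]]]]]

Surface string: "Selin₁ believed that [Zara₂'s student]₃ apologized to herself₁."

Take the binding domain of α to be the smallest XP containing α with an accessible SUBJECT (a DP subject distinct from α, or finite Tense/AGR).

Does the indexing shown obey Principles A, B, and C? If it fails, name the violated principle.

The two coindexed NPs are *Selin₁* and *herself₁*.
*herself₁* is an anaphor. Principle A requires it to be bound within its binding domain — the embedded TP, whose subject is [Zara₂'s student]₃.
Within that domain it is c-commanded by *[Zara₂'s student]₃*, which does not share its index.
*Selin₁* does c-command the anaphor, but from outside its binding domain.
The anaphor is unbound in its domain → Principle A violation.

Principle A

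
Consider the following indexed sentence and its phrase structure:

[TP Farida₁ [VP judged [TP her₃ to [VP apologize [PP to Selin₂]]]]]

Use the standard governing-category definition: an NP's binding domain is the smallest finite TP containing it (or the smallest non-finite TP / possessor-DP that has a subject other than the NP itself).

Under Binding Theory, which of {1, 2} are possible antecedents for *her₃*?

*her* is a pronoun, so Principle B applies: it must be free in its binding domain.
Binding domain of *her₃*: the matrix TP, whose subject is Farida₁.
*Farida₁* c-commands the pronoun within its binding domain → coindexation would violate Principle B.
*Selin₂*: the pronoun c-commands this R-expression → coindexation would violate Principle C on *Selin₂*.

none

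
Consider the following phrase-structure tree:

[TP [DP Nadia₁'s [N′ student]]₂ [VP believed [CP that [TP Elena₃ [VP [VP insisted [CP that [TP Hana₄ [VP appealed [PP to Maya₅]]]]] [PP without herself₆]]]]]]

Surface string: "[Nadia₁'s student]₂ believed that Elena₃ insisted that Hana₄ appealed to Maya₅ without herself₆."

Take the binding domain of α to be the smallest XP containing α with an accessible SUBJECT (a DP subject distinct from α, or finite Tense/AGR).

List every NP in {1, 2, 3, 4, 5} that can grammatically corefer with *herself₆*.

*herself* is an anaphor, so Principle A applies: it must be bound in its binding domain.
Binding domain of *herself₆*: the embedded TP, whose subject is Elena₃.
*Nadia₁* does not c-command the anaphor → cannot bind it.
*[Nadia₁'s student]₂* c-commands the anaphor but is outside its binding domain → cannot satisfy Principle A.
*Elena₃* c-commands the anaphor within its binding domain → licit binder.
*Hana₄* does not c-command the anaphor → cannot bind it.
*Maya₅* does not c-command the anaphor → cannot bind it.

{3}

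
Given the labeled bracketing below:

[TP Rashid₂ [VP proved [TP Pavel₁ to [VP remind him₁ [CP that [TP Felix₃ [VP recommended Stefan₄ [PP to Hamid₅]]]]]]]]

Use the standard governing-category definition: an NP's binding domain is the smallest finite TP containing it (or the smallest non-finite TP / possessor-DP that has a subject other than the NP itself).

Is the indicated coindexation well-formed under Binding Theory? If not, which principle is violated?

Principle B

The two coindexed NPs are *Pavel₁* and *him₁*.
*him₁* is a pronoun. Its binding domain is the embedded TP, whose subject is Pavel₁.
*Pavel₁* c-commands it within that domain and carries the same index.
The pronoun is locally bound → Principle B violation.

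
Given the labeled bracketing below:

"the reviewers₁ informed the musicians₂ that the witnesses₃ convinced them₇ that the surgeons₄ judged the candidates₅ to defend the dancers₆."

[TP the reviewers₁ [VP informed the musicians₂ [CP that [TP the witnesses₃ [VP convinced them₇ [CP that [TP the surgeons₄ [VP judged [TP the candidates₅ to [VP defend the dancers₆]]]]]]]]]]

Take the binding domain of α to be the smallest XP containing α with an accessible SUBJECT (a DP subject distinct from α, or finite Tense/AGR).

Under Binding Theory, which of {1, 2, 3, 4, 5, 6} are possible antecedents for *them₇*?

{1, 2}

*them* is a pronoun, so Principle B applies: it must be free in its binding domain.
Binding domain of *them₇*: the embedded TP, whose subject is the witnesses₃.
*the reviewers₁* c-commands the pronoun but from outside its binding domain, and is not c-commanded by it → coindexation permitted.
*the musicians₂* c-commands the pronoun but from outside its binding domain, and is not c-commanded by it → coindexation permitted.
*the witnesses₃* c-commands the pronoun within its binding domain → coindexation would violate Principle B.
*the surgeons₄*: the pronoun c-commands this R-expression → coindexation would violate Principle C on *the surgeons₄*.
*the candidates₅*: the pronoun c-commands this R-expression → coindexation would violate Principle C on *the candidates₅*.
*the dancers₆*: the pronoun c-commands this R-expression → coindexation would violate Principle C on *the dancers₆*.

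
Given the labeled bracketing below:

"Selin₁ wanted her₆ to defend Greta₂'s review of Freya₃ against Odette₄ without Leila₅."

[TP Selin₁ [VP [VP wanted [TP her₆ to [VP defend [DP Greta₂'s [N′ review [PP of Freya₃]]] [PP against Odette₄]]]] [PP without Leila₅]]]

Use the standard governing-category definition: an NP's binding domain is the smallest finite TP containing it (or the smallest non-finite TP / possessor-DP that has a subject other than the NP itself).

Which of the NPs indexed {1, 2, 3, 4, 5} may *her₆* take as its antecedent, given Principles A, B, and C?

*her* is a pronoun, so Principle B applies: it must be free in its binding domain.
Binding domain of *her₆*: the matrix TP, whose subject is Selin₁.
*Selin₁* c-commands the pronoun within its binding domain → coindexation would violate Principle B.
*Greta₂*: the pronoun c-commands this R-expression → coindexation would violate Principle C on *Greta₂*.
*Freya₃*: the pronoun c-commands this R-expression → coindexation would violate Principle C on *Freya₃*.
*Odette₄*: the pronoun c-commands this R-expression → coindexation would violate Principle C on *Odette₄*.
*Leila₅* and the pronoun do not c-command one another → neither Principle B nor Principle C is at stake; coindexation permitted.

{5}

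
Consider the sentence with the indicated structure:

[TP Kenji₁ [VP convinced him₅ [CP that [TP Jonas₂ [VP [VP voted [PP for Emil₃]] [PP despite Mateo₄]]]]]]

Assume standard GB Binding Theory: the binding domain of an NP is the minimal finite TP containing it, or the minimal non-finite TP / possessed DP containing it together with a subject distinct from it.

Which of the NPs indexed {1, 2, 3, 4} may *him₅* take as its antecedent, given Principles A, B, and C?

none

*him* is a pronoun, so Principle B applies: it must be free in its binding domain.
Binding domain of *him₅*: the matrix TP, whose subject is Kenji₁.
*Kenji₁* c-commands the pronoun within its binding domain → coindexation would violate Principle B.
*Jonas₂*: the pronoun c-commands this R-expression → coindexation would violate Principle C on *Jonas₂*.
*Emil₃*: the pronoun c-commands this R-expression → coindexation would violate Principle C on *Emil₃*.
*Mateo₄*: the pronoun c-commands this R-expression → coindexation would violate Principle C on *Mateo₄*.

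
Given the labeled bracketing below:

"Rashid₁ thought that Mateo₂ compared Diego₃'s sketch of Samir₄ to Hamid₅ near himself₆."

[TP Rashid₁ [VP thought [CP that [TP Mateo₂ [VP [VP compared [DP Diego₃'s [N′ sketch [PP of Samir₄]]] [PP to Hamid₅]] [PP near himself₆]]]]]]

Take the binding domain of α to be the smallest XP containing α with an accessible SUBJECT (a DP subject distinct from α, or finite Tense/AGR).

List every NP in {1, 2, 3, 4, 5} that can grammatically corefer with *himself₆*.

{2}

*himself* is an anaphor, so Principle A applies: it must be bound in its binding domain.
Binding domain of *himself₆*: the embedded TP, whose subject is Mateo₂.
*Rashid₁* c-commands the anaphor but is outside its binding domain → cannot satisfy Principle A.
*Mateo₂* c-commands the anaphor within its binding domain → licit binder.
*Diego₃* does not c-command the anaphor → cannot bind it.
*Samir₄* does not c-command the anaphor → cannot bind it.
*Hamid₅* does not c-command the anaphor → cannot bind it.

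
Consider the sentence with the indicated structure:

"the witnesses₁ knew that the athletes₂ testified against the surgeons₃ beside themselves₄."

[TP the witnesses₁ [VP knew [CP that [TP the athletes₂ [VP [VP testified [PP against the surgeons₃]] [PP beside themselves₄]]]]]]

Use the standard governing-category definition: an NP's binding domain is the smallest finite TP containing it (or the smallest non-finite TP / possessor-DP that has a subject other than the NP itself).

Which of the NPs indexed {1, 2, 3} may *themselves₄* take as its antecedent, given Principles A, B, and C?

{2}

*themselves* is an anaphor, so Principle A applies: it must be bound in its binding domain.
Binding domain of *themselves₄*: the embedded TP, whose subject is the athletes₂.
*the witnesses₁* c-commands the anaphor but is outside its binding domain → cannot satisfy Principle A.
*the athletes₂* c-commands the anaphor within its binding domain → licit binder.
*the surgeons₃* does not c-command the anaphor → cannot bind it.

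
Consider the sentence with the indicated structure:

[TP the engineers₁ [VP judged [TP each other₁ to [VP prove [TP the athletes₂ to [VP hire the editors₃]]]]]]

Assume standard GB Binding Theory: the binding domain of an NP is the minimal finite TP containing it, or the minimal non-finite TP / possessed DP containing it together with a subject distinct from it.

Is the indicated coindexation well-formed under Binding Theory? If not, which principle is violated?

grammatical

The two coindexed NPs are *the engineers₁* and *each other₁*.
*each other₁* is an anaphor; its binding domain is the matrix TP, whose subject is the engineers₁. *the engineers₁* c-commands it within that domain and shares its index, so Principle A is satisfied.
*the engineers₁* is an R-expression; *each other₁* does not c-command it, and no other NP shares its index, so Principle C is satisfied.
All principles are respected.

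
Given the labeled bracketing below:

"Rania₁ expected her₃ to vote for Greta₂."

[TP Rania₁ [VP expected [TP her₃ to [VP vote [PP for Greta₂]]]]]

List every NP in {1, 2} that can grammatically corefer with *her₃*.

none

*her* is a pronoun, so Principle B applies: it must be free in its binding domain.
Binding domain of *her₃*: the matrix TP, whose subject is Rania₁.
*Rania₁* c-commands the pronoun within its binding domain → coindexation would violate Principle B.
*Greta₂*: the pronoun c-commands this R-expression → coindexation would violate Principle C on *Greta₂*.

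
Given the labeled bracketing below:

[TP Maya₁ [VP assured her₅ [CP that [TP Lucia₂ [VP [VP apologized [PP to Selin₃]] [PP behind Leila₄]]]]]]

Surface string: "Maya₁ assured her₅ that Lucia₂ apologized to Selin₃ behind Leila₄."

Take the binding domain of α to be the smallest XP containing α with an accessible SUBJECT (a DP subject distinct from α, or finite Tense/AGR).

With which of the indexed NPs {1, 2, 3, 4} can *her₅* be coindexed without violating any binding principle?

none

*her* is a pronoun, so Principle B applies: it must be free in its binding domain.
Binding domain of *her₅*: the matrix TP, whose subject is Maya₁.
*Maya₁* c-commands the pronoun within its binding domain → coindexation would violate Principle B.
*Lucia₂*: the pronoun c-commands this R-expression → coindexation would violate Principle C on *Lucia₂*.
*Selin₃*: the pronoun c-commands this R-expression → coindexation would violate Principle C on *Selin₃*.
*Leila₄*: the pronoun c-commands this R-expression → coindexation would violate Principle C on *Leila₄*.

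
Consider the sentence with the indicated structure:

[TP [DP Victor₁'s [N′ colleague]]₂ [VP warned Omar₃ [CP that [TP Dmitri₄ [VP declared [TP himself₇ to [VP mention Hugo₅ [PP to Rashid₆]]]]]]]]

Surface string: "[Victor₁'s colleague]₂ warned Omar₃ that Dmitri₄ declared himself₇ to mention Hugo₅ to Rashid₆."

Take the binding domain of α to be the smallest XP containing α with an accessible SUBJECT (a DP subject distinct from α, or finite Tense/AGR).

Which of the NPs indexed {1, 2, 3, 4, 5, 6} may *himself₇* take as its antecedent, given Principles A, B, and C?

*himself* is an anaphor, so Principle A applies: it must be bound in its binding domain.
Binding domain of *himself₇*: the embedded TP, whose subject is Dmitri₄.
*Victor₁* does not c-command the anaphor → cannot bind it.
*[Victor₁'s colleague]₂* c-commands the anaphor but is outside its binding domain → cannot satisfy Principle A.
*Omar₃* c-commands the anaphor but is outside its binding domain → cannot satisfy Principle A.
*Dmitri₄* c-commands the anaphor within its binding domain → licit binder.
*Hugo₅* does not c-command the anaphor → cannot bind it.
*Rashid₆* does not c-command the anaphor → cannot bind it.

{4}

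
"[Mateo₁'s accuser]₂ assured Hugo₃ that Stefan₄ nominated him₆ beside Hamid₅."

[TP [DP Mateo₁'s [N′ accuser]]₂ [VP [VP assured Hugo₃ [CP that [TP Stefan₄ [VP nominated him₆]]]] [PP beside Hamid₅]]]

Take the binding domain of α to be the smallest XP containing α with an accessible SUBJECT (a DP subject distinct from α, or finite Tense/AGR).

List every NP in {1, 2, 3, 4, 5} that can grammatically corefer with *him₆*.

*him* is a pronoun, so Principle B applies: it must be free in its binding domain.
Binding domain of *him₆*: the embedded TP, whose subject is Stefan₄.
*Mateo₁* and the pronoun do not c-command one another → neither Principle B nor Principle C is at stake; coindexation permitted.
*[Mateo₁'s accuser]₂* c-commands the pronoun but from outside its binding domain, and is not c-commanded by it → coindexation permitted.
*Hugo₃* c-commands the pronoun but from outside its binding domain, and is not c-commanded by it → coindexation permitted.
*Stefan₄* c-commands the pronoun within its binding domain → coindexation would violate Principle B.
*Hamid₅* and the pronoun do not c-command one another → neither Principle B nor Principle C is at stake; coindexation permitted.

{1, 2, 3, 5}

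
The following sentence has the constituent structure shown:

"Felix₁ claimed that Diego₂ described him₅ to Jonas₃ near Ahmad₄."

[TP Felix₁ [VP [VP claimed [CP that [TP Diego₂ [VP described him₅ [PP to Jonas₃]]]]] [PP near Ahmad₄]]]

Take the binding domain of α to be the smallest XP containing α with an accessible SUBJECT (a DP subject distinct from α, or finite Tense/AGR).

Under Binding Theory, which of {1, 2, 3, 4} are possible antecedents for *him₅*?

*him* is a pronoun, so Principle B applies: it must be free in its binding domain.
Binding domain of *him₅*: the embedded TP, whose subject is Diego₂.
*Felix₁* c-commands the pronoun but from outside its binding domain, and is not c-commanded by it → coindexation permitted.
*Diego₂* c-commands the pronoun within its binding domain → coindexation would violate Principle B.
*Jonas₃*: the pronoun c-commands this R-expression → coindexation would violate Principle C on *Jonas₃*.
*Ahmad₄* and the pronoun do not c-command one another → neither Principle B nor Principle C is at stake; coindexation permitted.

{1, 4}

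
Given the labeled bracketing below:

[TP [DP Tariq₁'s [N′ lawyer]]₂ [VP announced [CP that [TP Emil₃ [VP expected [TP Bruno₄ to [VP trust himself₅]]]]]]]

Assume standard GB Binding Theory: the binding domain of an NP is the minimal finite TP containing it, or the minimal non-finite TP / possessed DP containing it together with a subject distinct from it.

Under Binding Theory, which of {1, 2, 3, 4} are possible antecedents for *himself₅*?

*himself* is an anaphor, so Principle A applies: it must be bound in its binding domain.
Binding domain of *himself₅*: the embedded TP, whose subject is Bruno₄.
*Tariq₁* does not c-command the anaphor → cannot bind it.
*[Tariq₁'s lawyer]₂* c-commands the anaphor but is outside its binding domain → cannot satisfy Principle A.
*Emil₃* c-commands the anaphor but is outside its binding domain → cannot satisfy Principle A.
*Bruno₄* c-commands the anaphor within its binding domain → licit binder.

{4}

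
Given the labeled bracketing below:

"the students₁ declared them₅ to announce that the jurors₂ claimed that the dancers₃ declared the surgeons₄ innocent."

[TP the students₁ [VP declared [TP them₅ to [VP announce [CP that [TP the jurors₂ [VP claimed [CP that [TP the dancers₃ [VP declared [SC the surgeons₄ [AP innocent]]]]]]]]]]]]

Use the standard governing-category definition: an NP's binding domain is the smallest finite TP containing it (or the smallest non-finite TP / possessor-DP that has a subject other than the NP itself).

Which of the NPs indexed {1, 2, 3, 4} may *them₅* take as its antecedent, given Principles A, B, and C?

none

*them* is a pronoun, so Principle B applies: it must be free in its binding domain.
Binding domain of *them₅*: the matrix TP, whose subject is the students₁.
*the students₁* c-commands the pronoun within its binding domain → coindexation would violate Principle B.
*the jurors₂*: the pronoun c-commands this R-expression → coindexation would violate Principle C on *the jurors₂*.
*the dancers₃*: the pronoun c-commands this R-expression → coindexation would violate Principle C on *the dancers₃*.
*the surgeons₄*: the pronoun c-commands this R-expression → coindexation would violate Principle C on *the surgeons₄*.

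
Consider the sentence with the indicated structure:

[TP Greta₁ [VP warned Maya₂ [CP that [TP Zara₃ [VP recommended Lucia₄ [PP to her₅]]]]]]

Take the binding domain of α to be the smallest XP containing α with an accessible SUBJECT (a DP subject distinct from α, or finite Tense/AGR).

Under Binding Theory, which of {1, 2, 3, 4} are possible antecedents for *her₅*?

*her* is a pronoun, so Principle B applies: it must be free in its binding domain.
Binding domain of *her₅*: the embedded TP, whose subject is Zara₃.
*Greta₁* c-commands the pronoun but from outside its binding domain, and is not c-commanded by it → coindexation permitted.
*Maya₂* c-commands the pronoun but from outside its binding domain, and is not c-commanded by it → coindexation permitted.
*Zara₃* c-commands the pronoun within its binding domain → coindexation would violate Principle B.
*Lucia₄* c-commands the pronoun within its binding domain → coindexation would violate Principle B.

{1, 2}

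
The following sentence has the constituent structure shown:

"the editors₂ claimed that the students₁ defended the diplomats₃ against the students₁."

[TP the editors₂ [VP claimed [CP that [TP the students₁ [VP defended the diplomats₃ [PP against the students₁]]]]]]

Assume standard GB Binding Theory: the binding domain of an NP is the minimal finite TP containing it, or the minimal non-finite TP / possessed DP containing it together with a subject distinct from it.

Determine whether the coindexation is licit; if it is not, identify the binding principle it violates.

The two coindexed NPs are *the students₁* (the higher occurrence) and *the students₁* (the lower occurrence).
*the students₁* (the lower occurrence) is an R-expression. Principle C requires it to be free everywhere.
*the students₁* (the higher occurrence) c-commands it and carries the same index.
The R-expression is bound → Principle C violation.

Principle C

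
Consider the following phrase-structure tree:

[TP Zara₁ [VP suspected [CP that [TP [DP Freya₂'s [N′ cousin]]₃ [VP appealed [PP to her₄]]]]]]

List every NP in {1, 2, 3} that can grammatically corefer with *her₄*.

*her* is a pronoun, so Principle B applies: it must be free in its binding domain.
Binding domain of *her₄*: the embedded TP, whose subject is [Freya₂'s cousin]₃.
*Zara₁* c-commands the pronoun but from outside its binding domain, and is not c-commanded by it → coindexation permitted.
*Freya₂* and the pronoun do not c-command one another → neither Principle B nor Principle C is at stake; coindexation permitted.
*[Freya₂'s cousin]₃* c-commands the pronoun within its binding domain → coindexation would violate Principle B.

{1, 2}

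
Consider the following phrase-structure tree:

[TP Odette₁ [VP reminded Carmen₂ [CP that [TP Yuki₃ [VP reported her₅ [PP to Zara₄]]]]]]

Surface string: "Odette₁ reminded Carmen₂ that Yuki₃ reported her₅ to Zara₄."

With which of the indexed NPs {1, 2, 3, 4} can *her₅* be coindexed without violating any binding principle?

{1, 2}

*her* is a pronoun, so Principle B applies: it must be free in its binding domain.
Binding domain of *her₅*: the embedded TP, whose subject is Yuki₃.
*Odette₁* c-commands the pronoun but from outside its binding domain, and is not c-commanded by it → coindexation permitted.
*Carmen₂* c-commands the pronoun but from outside its binding domain, and is not c-commanded by it → coindexation permitted.
*Yuki₃* c-commands the pronoun within its binding domain → coindexation would violate Principle B.
*Zara₄*: the pronoun c-commands this R-expression → coindexation would violate Principle C on *Zara₄*.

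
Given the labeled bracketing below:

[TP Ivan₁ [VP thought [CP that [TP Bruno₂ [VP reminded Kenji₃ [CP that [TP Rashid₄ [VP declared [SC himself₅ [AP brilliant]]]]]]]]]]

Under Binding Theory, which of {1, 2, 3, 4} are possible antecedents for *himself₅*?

{4}

*himself* is an anaphor, so Principle A applies: it must be bound in its binding domain.
Binding domain of *himself₅*: the embedded TP, whose subject is Rashid₄.
*Ivan₁* c-commands the anaphor but is outside its binding domain → cannot satisfy Principle A.
*Bruno₂* c-commands the anaphor but is outside its binding domain → cannot satisfy Principle A.
*Kenji₃* c-commands the anaphor but is outside its binding domain → cannot satisfy Principle A.
*Rashid₄* c-commands the anaphor within its binding domain → licit binder.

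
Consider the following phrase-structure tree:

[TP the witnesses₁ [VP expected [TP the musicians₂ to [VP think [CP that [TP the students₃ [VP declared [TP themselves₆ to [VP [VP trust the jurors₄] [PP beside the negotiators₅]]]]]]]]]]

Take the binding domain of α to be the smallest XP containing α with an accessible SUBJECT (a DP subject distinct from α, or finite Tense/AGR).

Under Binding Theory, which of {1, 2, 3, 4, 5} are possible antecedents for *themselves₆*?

*themselves* is an anaphor, so Principle A applies: it must be bound in its binding domain.
Binding domain of *themselves₆*: the embedded TP, whose subject is the students₃.
*the witnesses₁* c-commands the anaphor but is outside its binding domain → cannot satisfy Principle A.
*the musicians₂* c-commands the anaphor but is outside its binding domain → cannot satisfy Principle A.
*the students₃* c-commands the anaphor within its binding domain → licit binder.
*the jurors₄* does not c-command the anaphor → cannot bind it.
*the negotiators₅* does not c-command the anaphor → cannot bind it.

{3}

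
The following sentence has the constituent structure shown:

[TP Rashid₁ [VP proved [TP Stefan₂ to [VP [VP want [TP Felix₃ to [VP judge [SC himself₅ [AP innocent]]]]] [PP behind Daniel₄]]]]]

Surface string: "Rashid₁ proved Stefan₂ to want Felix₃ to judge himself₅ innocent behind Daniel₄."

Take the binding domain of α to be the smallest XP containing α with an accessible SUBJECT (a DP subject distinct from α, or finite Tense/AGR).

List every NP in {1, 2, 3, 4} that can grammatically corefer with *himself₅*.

*himself* is an anaphor, so Principle A applies: it must be bound in its binding domain.
Binding domain of *himself₅*: the embedded TP, whose subject is Felix₃.
*Rashid₁* c-commands the anaphor but is outside its binding domain → cannot satisfy Principle A.
*Stefan₂* c-commands the anaphor but is outside its binding domain → cannot satisfy Principle A.
*Felix₃* c-commands the anaphor within its binding domain → licit binder.
*Daniel₄* does not c-command the anaphor → cannot bind it.

{3}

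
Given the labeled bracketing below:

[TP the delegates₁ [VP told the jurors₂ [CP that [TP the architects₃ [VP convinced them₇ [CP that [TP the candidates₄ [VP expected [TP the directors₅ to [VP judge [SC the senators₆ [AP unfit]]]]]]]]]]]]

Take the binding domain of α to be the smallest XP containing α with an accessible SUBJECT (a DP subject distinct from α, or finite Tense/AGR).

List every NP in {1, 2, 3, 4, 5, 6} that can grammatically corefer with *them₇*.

{1, 2}

*them* is a pronoun, so Principle B applies: it must be free in its binding domain.
Binding domain of *them₇*: the embedded TP, whose subject is the architects₃.
*the delegates₁* c-commands the pronoun but from outside its binding domain, and is not c-commanded by it → coindexation permitted.
*the jurors₂* c-commands the pronoun but from outside its binding domain, and is not c-commanded by it → coindexation permitted.
*the architects₃* c-commands the pronoun within its binding domain → coindexation would violate Principle B.
*the candidates₄*: the pronoun c-commands this R-expression → coindexation would violate Principle C on *the candidates₄*.
*the directors₅*: the pronoun c-commands this R-expression → coindexation would violate Principle C on *the directors₅*.
*the senators₆*: the pronoun c-commands this R-expression → coindexation would violate Principle C on *the senators₆*.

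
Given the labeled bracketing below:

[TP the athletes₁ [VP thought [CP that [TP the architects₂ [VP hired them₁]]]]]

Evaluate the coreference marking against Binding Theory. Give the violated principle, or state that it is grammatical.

grammatical

The two coindexed NPs are *the athletes₁* and *them₁*.
*them₁* is a pronoun; its binding domain is the embedded TP, whose subject is the architects₂. Within that domain it is c-commanded only by *the architects₂*, which carries a different index — the pronoun is free locally, so Principle B holds.
*the athletes₁* is an R-expression; *them₁* does not c-command it, and no other NP shares its index, so Principle C is satisfied.
All principles are respected.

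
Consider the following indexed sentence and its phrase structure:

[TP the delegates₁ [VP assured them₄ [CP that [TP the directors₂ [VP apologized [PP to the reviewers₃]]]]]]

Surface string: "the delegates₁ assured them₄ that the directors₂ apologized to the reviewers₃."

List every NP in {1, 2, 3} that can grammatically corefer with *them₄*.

none

*them* is a pronoun, so Principle B applies: it must be free in its binding domain.
Binding domain of *them₄*: the matrix TP, whose subject is the delegates₁.
*the delegates₁* c-commands the pronoun within its binding domain → coindexation would violate Principle B.
*the directors₂*: the pronoun c-commands this R-expression → coindexation would violate Principle C on *the directors₂*.
*the reviewers₃*: the pronoun c-commands this R-expression → coindexation would violate Principle C on *the reviewers₃*.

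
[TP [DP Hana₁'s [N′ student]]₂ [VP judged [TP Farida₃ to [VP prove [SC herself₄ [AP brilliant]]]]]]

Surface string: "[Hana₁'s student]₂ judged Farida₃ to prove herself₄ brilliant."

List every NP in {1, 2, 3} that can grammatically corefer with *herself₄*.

*herself* is an anaphor, so Principle A applies: it must be bound in its binding domain.
Binding domain of *herself₄*: the embedded TP, whose subject is Farida₃.
*Hana₁* does not c-command the anaphor → cannot bind it.
*[Hana₁'s student]₂* c-commands the anaphor but is outside its binding domain → cannot satisfy Principle A.
*Farida₃* c-commands the anaphor within its binding domain → licit binder.

{3}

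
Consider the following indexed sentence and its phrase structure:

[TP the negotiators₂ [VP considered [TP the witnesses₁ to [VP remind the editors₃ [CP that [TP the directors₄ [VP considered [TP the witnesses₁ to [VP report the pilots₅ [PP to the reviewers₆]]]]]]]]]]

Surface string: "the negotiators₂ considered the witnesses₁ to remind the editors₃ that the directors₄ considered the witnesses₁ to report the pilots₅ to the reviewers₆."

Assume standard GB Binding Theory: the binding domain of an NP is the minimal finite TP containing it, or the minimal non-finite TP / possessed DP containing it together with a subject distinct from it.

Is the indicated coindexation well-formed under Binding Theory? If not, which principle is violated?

Principle C

The two coindexed NPs are *the witnesses₁* (the higher occurrence) and *the witnesses₁* (the lower occurrence).
*the witnesses₁* (the lower occurrence) is an R-expression. Principle C requires it to be free everywhere.
*the witnesses₁* (the higher occurrence) c-commands it and carries the same index.
The R-expression is bound → Principle C violation.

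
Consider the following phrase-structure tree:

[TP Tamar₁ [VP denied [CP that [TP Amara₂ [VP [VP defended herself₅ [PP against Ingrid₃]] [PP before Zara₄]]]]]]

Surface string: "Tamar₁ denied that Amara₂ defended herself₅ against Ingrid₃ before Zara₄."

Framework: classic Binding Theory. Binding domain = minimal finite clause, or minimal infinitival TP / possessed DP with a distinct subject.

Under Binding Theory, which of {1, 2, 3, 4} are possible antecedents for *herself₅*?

*herself* is an anaphor, so Principle A applies: it must be bound in its binding domain.
Binding domain of *herself₅*: the embedded TP, whose subject is Amara₂.
*Tamar₁* c-commands the anaphor but is outside its binding domain → cannot satisfy Principle A.
*Amara₂* c-commands the anaphor within its binding domain → licit binder.
*Ingrid₃* does not c-command the anaphor → cannot bind it.
*Zara₄* does not c-command the anaphor → cannot bind it.

{2}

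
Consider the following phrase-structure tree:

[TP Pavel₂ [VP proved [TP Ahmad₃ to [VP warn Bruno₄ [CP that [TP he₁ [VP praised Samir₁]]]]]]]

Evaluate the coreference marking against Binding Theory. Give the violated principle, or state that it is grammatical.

Principle C

The two coindexed NPs are *he₁* and *Samir₁*.
*Samir₁* is an R-expression. Principle C requires it to be free everywhere.
*he₁* c-commands it and carries the same index.
The R-expression is bound → Principle C violation.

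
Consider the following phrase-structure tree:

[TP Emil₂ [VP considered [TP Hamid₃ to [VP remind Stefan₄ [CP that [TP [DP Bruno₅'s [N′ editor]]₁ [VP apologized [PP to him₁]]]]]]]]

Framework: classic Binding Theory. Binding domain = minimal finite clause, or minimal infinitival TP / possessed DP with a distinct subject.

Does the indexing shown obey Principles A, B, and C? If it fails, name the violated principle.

The two coindexed NPs are *[Bruno₅'s editor]₁* and *him₁*.
*him₁* is a pronoun. Its binding domain is the embedded TP, whose subject is [Bruno₅'s editor]₁.
*[Bruno₅'s editor]₁* c-commands it within that domain and carries the same index.
The pronoun is locally bound → Principle B violation.

Principle B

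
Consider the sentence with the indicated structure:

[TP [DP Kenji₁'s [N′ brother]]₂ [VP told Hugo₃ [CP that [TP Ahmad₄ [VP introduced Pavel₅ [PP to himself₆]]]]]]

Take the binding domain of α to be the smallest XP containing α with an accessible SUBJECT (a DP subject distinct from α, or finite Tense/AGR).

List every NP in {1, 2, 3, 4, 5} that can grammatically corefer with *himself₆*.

*himself* is an anaphor, so Principle A applies: it must be bound in its binding domain.
Binding domain of *himself₆*: the embedded TP, whose subject is Ahmad₄.
*Kenji₁* does not c-command the anaphor → cannot bind it.
*[Kenji₁'s brother]₂* c-commands the anaphor but is outside its binding domain → cannot satisfy Principle A.
*Hugo₃* c-commands the anaphor but is outside its binding domain → cannot satisfy Principle A.
*Ahmad₄* c-commands the anaphor within its binding domain → licit binder.
*Pavel₅* c-commands the anaphor within its binding domain → licit binder.

{4, 5}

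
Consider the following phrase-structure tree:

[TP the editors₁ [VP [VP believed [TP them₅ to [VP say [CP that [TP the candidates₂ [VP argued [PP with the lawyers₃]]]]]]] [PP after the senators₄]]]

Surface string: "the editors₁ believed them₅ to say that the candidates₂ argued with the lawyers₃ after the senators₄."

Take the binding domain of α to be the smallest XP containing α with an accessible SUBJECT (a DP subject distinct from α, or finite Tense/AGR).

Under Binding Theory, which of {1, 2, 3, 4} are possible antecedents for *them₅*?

*them* is a pronoun, so Principle B applies: it must be free in its binding domain.
Binding domain of *them₅*: the matrix TP, whose subject is the editors₁.
*the editors₁* c-commands the pronoun within its binding domain → coindexation would violate Principle B.
*the candidates₂*: the pronoun c-commands this R-expression → coindexation would violate Principle C on *the candidates₂*.
*the lawyers₃*: the pronoun c-commands this R-expression → coindexation would violate Principle C on *the lawyers₃*.
*the senators₄* and the pronoun do not c-command one another → neither Principle B nor Principle C is at stake; coindexation permitted.

{4}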